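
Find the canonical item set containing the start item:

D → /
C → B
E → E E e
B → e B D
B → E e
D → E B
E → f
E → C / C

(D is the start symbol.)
First, augment the grammar with D' → D
I₀ = CLOSURE({ [D' → . D] }):
  [D' → . D] has the dot before D: add [D → . /], [D → . E B]
  [D → . E B] has the dot before E: add [E → . E E e], [E → . f], [E → . C / C]
  [E → . C / C] has the dot before C: add [C → . B]
  [C → . B] has the dot before B: add [B → . e B D], [B → . E e]
No further items can be added.

I₀ = { [B → . E e], [B → . e B D], [C → . B], [D → . /], [D → . E B], [D' → . D], [E → . C / C], [E → . E E e], [E → . f] }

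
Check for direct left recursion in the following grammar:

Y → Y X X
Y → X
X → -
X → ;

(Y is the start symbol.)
Direct left recursion occurs when N → N α for some non-terminal N (the right-hand side begins with the left-hand side itself).

Y → Y X X: LEFT RECURSIVE (starts with Y)
Y → X: starts with X
X → -: starts with '-'
X → ;: starts with ';'

The grammar has direct left recursion on: Y.

Answer: Yes, Y is left-recursive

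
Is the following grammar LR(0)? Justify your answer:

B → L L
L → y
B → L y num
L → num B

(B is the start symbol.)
No. Shift-reduce conflict between [L → y .] and [B → L y . num]

A grammar is LR(0) if no state in the canonical LR(0) collection has:
  - both a shift item (dot before a terminal) and a complete item (shift-reduce conflict), or
  - two or more complete items (reduce-reduce conflict; the accept item [B' → B .] counts as a complete item here).

Augment with B' → B and build the canonical LR(0) collection (I0 = CLOSURE({[B' → . B]}), then GOTO on every symbol after a dot until no new states appear). It has 9 states:
  I0: { [B → . L L], [B → . L y num], [B' → . B], [L → . num B], [L → . y] }  — shift
  I1: { [B' → B .] }  — accept
  I2: { [B → L . L], [B → L . y num], [L → . num B], [L → . y] }  — shift
  I3: { [B → . L L], [B → . L y num], [L → . num B], [L → . y], [L → num . B] }  — shift
  I4: { [L → y .] }  — reduce
  I5: { [L → num B .] }  — reduce
  I6: { [B → L L .] }  — reduce
  I7: { [B → L y . num], [L → y .] }  — shift, reduce
  I8: { [B → L y num .] }  — reduce

Conflict in state I7:
  Shift-reduce conflict between [L → y .] and [B → L y . num]
So the grammar is NOT LR(0).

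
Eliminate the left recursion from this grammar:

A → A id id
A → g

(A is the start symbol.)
A is directly left-recursive. The standard transformation for
  A → A α₁ | ... | A α_m | β₁ | ... | β_n
is
  A  → β₁ A' | ... | β_n A'
  A' → α₁ A' | ... | α_m A' | ε

A → g becomes A → g A'
A → A id id becomes A' → id id A'
Add A' → ε

Resulting grammar:
A → g A'
A' → id id A'
A' → ε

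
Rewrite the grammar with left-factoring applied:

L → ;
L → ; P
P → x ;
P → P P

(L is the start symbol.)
L → ; L'
L' → ε
L' → P
P → x ;
P → P P

Left-factoring transforms A → αβ₁ | αβ₂ into A → αA' and A' → β₁ | β₂
(α is the longest common prefix among the alternatives). Repeat until
no nonterminal has two alternatives with a common prefix.

Round 1: L has alternatives sharing prefix ';'. Introduce L': L → ; L'
  Add: L' → ε
  Add: L' → P

No remaining common prefixes — done.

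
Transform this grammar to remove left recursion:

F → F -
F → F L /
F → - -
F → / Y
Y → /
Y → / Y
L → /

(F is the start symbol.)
F is directly left-recursive. The standard transformation for
  A → A α₁ | ... | A α_m | β₁ | ... | β_n
is
  A  → β₁ A' | ... | β_n A'
  A' → α₁ A' | ... | α_m A' | ε

F → - - becomes F → - - F'
F → / Y becomes F → / Y F'
F → F - becomes F' → - F'
F → F L / becomes F' → L / F'
Add F' → ε

Productions for other non-terminals are unchanged:
  Y → /
  Y → / Y
  L → /

Resulting grammar:
F → - - F'
F → / Y F'
F' → - F'
F' → L / F'
F' → ε
Y → /
Y → / Y
L → /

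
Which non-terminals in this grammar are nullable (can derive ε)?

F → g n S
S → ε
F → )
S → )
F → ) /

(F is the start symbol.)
{ 'S' }

A non-terminal is nullable if it can derive ε (the empty string): either it has an ε-production, or it has a production whose right-hand side consists entirely of nullable non-terminals.

ε-productions: S → ε
So S is immediately nullable.
No further non-terminal can be added: every production for the remaining non-terminals contains a terminal or a non-nullable non-terminal.
Nullable = { 'S' }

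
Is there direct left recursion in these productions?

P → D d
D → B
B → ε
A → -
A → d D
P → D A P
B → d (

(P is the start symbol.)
No direct left recursion

P → D d: starts with D
D → B: starts with B
B → ε: starts with ε
A → -: starts with '-'
A → d D: starts with d
P → D A P: starts with D
B → d (: starts with d

No direct left recursion found.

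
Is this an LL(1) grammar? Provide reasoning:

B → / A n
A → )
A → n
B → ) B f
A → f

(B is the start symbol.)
Yes, the grammar is LL(1).

A grammar is LL(1) if for each non-terminal N with multiple productions, the predict sets of those productions are pairwise disjoint, where PREDICT(N → α) = (FIRST(α) \ {ε}) ∪ (FOLLOW(N) if α ⇒* ε).

For B:
  PREDICT(B → '/' A n) = { '/' }
  PREDICT(B → ')' B f) = { ')' }
For A:
  PREDICT(A → ')') = { ')' }
  PREDICT(A → n) = { 'n' }
  PREDICT(A → f) = { 'f' }

All predict sets are disjoint. The grammar IS LL(1).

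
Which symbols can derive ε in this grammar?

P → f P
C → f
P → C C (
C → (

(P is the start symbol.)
A non-terminal is nullable if it can derive ε (the empty string): either it has an ε-production, or it has a production whose right-hand side consists entirely of nullable non-terminals.

There are no ε-productions, so no non-terminal can derive ε.
No non-terminals are nullable.

Answer: None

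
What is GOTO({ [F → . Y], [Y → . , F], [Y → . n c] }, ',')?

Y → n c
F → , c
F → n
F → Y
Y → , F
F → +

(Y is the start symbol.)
{ [F → . +], [F → . , c], [F → . Y], [F → . n], [Y → , . F], [Y → . , F], [Y → . n c] }

GOTO(I, ',') = CLOSURE({ [A → αX.β] : [A → α.Xβ] ∈ I, X = ',' })

Items with dot before ',', with the dot advanced:
  [Y → . , F] → [Y → , . F]
Closure of the advanced items:
  [Y → , . F] has the dot before F: add [F → . , c], [F → . n], [F → . Y], [F → . +]
  [F → . Y] has the dot before Y: add [Y → . n c], [Y → . , F]

GOTO = { [F → . +], [F → . , c], [F → . Y], [F → . n], [Y → , . F], [Y → . , F], [Y → . n c] }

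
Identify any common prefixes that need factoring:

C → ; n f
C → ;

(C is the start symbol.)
Left-factoring is needed when two productions for the same non-terminal
share a common prefix on the right-hand side.

Productions for C:
  C → ; n f
  C → ;

Found common prefix ';' in productions for C

Answer: Yes, C has productions with common prefix ';'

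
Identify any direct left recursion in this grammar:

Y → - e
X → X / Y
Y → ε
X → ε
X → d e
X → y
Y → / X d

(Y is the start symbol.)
Direct left recursion occurs when N → N α for some non-terminal N (the right-hand side begins with the left-hand side itself).

Y → - e: starts with '-'
X → X / Y: LEFT RECURSIVE (starts with X)
Y → ε: starts with ε
X → ε: starts with ε
X → d e: starts with d
X → y: starts with y
Y → / X d: starts with '/'

The grammar has direct left recursion on: X.

Answer: Yes, X is left-recursive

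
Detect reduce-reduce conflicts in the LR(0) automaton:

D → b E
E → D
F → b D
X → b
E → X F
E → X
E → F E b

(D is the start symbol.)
Augment with D' → D and build the canonical LR(0) collection (I0 = CLOSURE({[D' → . D]}), then GOTO on every symbol after a dot until no new states appear). It has 14 states:
  I0: { [D → . b E], [D' → . D] }  — shift
  I1: { [D' → D .] }  — accept
  I2: { [D → . b E], [D → b . E], [E → . D], [E → . F E b], [E → . X F], [E → . X], [F → . b D], [X → . b] }  — shift
  I3: { [E → D .] }  — reduce
  I4: { [D → b E .] }  — reduce
  I5: { [D → . b E], [E → . D], [E → . F E b], [E → . X F], [E → . X], [E → F . E b], [F → . b D], [X → . b] }  — shift
  I6: { [E → X . F], [E → X .], [F → . b D] }  — shift, reduce
  I7: { [D → . b E], [D → b . E], [E → . D], [E → . F E b], [E → . X F], [E → . X], [F → . b D], [F → b . D], [X → . b], [X → b .] }  — shift, reduce
  I8: { [E → D .], [F → b D .] }  — 2 reduces
  I9: { [E → X F .] }  — reduce
  I10: { [D → . b E], [F → b . D] }  — shift
  I11: { [F → b D .] }  — reduce
  I12: { [E → F E . b] }  — shift
  I13: { [E → F E b .] }  — reduce

I8 contains complete items [E → D .], [F → b D .] — reduce-reduce conflict.

Answer: Yes — I8: [E → D .] vs [F → b D .]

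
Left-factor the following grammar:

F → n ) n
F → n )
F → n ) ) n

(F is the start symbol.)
F → n ) F'
F' → n
F' → ε
F' → ) n

Left-factoring transforms A → αβ₁ | αβ₂ into A → αA' and A' → β₁ | β₂
(α is the longest common prefix among the alternatives). Repeat until
no nonterminal has two alternatives with a common prefix.

Round 1: F has alternatives sharing prefix 'n )'. Introduce F': F → n ) F'
  Add: F' → n
  Add: F' → ε
  Add: F' → ) n

No remaining common prefixes — done.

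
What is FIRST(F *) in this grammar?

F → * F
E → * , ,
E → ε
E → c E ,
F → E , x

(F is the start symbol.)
FIRST sets of the non-terminals involved (from the grammar, by fixed-point iteration):
  FIRST(F) = { '*', ',', 'c' }

To compute FIRST(F *), process the symbols left to right:
Symbol F is a non-terminal. Add FIRST(F) \ {ε} = { '*', ',', 'c' }
F is not nullable (ε ∉ FIRST(F)), so stop here.
FIRST(F *) = { '*', ',', 'c' }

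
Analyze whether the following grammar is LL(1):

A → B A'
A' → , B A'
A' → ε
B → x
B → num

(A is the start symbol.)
Yes, the grammar is LL(1).

A grammar is LL(1) if for each non-terminal N with multiple productions, the predict sets of those productions are pairwise disjoint, where PREDICT(N → α) = (FIRST(α) \ {ε}) ∪ (FOLLOW(N) if α ⇒* ε).

Relevant sets:
  FOLLOW(A') = { $ }

For A':
  PREDICT(A' → ',' B A') = { ',' }
  PREDICT(A' → ε) = { $ }
For B:
  PREDICT(B → x) = { 'x' }
  PREDICT(B → num) = { 'num' }
A has a single production, so nothing to check there.

All predict sets are disjoint. The grammar IS LL(1).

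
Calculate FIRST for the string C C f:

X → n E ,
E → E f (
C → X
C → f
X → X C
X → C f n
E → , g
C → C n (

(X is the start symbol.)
{ 'f', 'n' }

FIRST sets of the non-terminals involved (from the grammar, by fixed-point iteration):
  FIRST(C) = { 'f', 'n' }

To compute FIRST(C C f), process the symbols left to right:
Symbol C is a non-terminal. Add FIRST(C) \ {ε} = { 'f', 'n' }
C is not nullable (ε ∉ FIRST(C)), so stop here.
FIRST(C C f) = { 'f', 'n' }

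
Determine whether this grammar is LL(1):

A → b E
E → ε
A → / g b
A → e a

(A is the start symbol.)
A grammar is LL(1) if for each non-terminal N with multiple productions, the predict sets of those productions are pairwise disjoint, where PREDICT(N → α) = (FIRST(α) \ {ε}) ∪ (FOLLOW(N) if α ⇒* ε).

For A:
  PREDICT(A → b E) = { 'b' }
  PREDICT(A → '/' g b) = { '/' }
  PREDICT(A → e a) = { 'e' }
E has a single production, so nothing to check there.

All predict sets are disjoint. The grammar IS LL(1).

Answer: Yes, the grammar is LL(1).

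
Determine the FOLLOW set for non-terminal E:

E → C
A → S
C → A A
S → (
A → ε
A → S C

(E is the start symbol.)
{ $ }

E is the start symbol, so $ ∈ FOLLOW(E).
E does not occur on any right-hand side.

Taking the union: FOLLOW(E) = { $ }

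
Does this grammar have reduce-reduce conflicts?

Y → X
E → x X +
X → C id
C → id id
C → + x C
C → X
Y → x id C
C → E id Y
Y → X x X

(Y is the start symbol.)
A reduce-reduce conflict occurs when an LR(0) state has two complete items [A → α .] and [B → β .] — both call for a reduction, and with no lookahead the parser cannot choose between them.

Augment with Y' → Y and build the canonical LR(0) collection (I0 = CLOSURE({[Y' → . Y]}), then GOTO on every symbol after a dot until no new states appear). It has 23 states:
  I0: { [C → . + x C], [C → . E id Y], [C → . X], [C → . id id], [E → . x X +], [X → . C id], [Y → . X x X], [Y → . X], [Y → . x id C], [Y' → . Y] }  — shift
  I1: { [C → + . x C] }  — shift
  I2: { [X → C . id] }  — shift
  I3: { [C → E . id Y] }  — shift
  I4: { [C → X .], [Y → X . x X], [Y → X .] }  — shift, 2 reduces
  I5: { [Y' → Y .] }  — accept
  I6: { [C → id . id] }  — shift
  I7: { [C → . + x C], [C → . E id Y], [C → . X], [C → . id id], [E → . x X +], [E → x . X +], [X → . C id], [Y → x . id C] }  — shift
  I8: { [C → X .], [E → x X . +] }  — shift, reduce
  I9: { [C → . + x C], [C → . E id Y], [C → . X], [C → . id id], [C → id . id], [E → . x X +], [X → . C id], [Y → x id . C] }  — shift
  I10: { [C → . + x C], [C → . E id Y], [C → . X], [C → . id id], [E → . x X +], [E → x . X +], [X → . C id] }  — shift
  I11: { [X → C . id], [Y → x id C .] }  — shift, reduce
  I12: { [C → X .] }  — reduce
  I13: { [C → id . id], [C → id id .] }  — shift, reduce
  I14: { [C → id id .] }  — reduce
  I15: { [X → C id .] }  — reduce
  I16: { [E → x X + .] }  — reduce
  I17: { [C → . + x C], [C → . E id Y], [C → . X], [C → . id id], [E → . x X +], [X → . C id], [Y → X x . X] }  — shift
  I18: { [C → X .], [Y → X x X .] }  — 2 reduces
  I19: { [C → . + x C], [C → . E id Y], [C → . X], [C → . id id], [C → E id . Y], [E → . x X +], [X → . C id], [Y → . X x X], [Y → . X], [Y → . x id C] }  — shift
  I20: { [C → E id Y .] }  — reduce
  I21: { [C → + x . C], [C → . + x C], [C → . E id Y], [C → . X], [C → . id id], [E → . x X +], [X → . C id] }  — shift
  I22: { [C → + x C .], [X → C . id] }  — shift, reduce

I4 contains complete items [C → X .], [Y → X .] — reduce-reduce conflict.
I18 contains complete items [C → X .], [Y → X x X .] — reduce-reduce conflict.

Answer: Yes — I4: [C → X .] vs [Y → X .]; I18: [C → X .] vs [Y → X x X .]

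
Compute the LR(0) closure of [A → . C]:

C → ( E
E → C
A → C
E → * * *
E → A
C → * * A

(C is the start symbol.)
Start with: [A → . C]
  [A → . C] has the dot before C: add [C → . ( E], [C → . * * A]
No further items can be added.

CLOSURE = { [A → . C], [C → . ( E], [C → . * * A] }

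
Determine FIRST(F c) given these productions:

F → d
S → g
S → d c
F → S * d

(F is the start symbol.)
{ 'd', 'g' }

FIRST sets of the non-terminals involved (from the grammar, by fixed-point iteration):
  FIRST(F) = { 'd', 'g' }

To compute FIRST(F c), process the symbols left to right:
Symbol F is a non-terminal. Add FIRST(F) \ {ε} = { 'd', 'g' }
F is not nullable (ε ∉ FIRST(F)), so stop here.
FIRST(F c) = { 'd', 'g' }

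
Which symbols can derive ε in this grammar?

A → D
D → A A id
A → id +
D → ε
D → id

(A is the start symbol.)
{ 'A', 'D' }

ε-productions: D → ε
So D is immediately nullable.
A → D: every symbol on the right is nullable, so A is nullable too.
Every non-terminal is now nullable.
Nullable = { 'A', 'D' }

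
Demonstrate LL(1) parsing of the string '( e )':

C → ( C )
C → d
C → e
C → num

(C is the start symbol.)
LL(1) parsing maintains a stack (initially the start symbol over $) and the input. At each step: if the stack top is a terminal, match it against the current input token; if it is a non-terminal N, replace it with the RHS of M[N, lookahead] (the unique production whose predict set contains the lookahead).

Stack is shown with the top on the left.

Stack    Input    Action
------------------------
C $      ( e ) $  output C → ( C )
( C ) $  ( e ) $  match '('
C ) $    e ) $    output C → e
e ) $    e ) $    match 'e'
) $      ) $      match ')'
$        $        accept

The string is accepted.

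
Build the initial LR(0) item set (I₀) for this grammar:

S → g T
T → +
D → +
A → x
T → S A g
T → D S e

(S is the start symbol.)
{ [S → . g T], [S' → . S] }

First, augment the grammar with S' → S
I₀ = CLOSURE({ [S' → . S] }):
  [S' → . S] has the dot before S: add [S → . g T]
No further items can be added.

I₀ = { [S → . g T], [S' → . S] }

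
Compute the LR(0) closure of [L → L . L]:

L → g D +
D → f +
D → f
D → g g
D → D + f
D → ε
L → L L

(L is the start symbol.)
Start with: [L → L . L]
  [L → L . L] has the dot before L: add [L → . g D +], [L → . L L]
No further items can be added.

CLOSURE = { [L → . L L], [L → . g D +], [L → L . L] }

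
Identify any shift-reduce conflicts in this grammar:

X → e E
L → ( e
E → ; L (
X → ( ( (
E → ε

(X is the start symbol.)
Yes — I3: [E → .] vs [E → . ; L (]

A shift-reduce conflict occurs when an LR(0) state has both:
  - a complete (reduce) item [A → α .] (dot at the end), and
  - a shift item [B → β . c γ] (dot before a terminal).

Augment with X' → X and build the canonical LR(0) collection (I0 = CLOSURE({[X' → . X]}), then GOTO on every symbol after a dot until no new states appear). It has 12 states:
  I0: { [X → . ( ( (], [X → . e E], [X' → . X] }  — shift
  I1: { [X → ( . ( (] }  — shift
  I2: { [X' → X .] }  — accept
  I3: { [E → . ; L (], [E → .], [X → e . E] }  — shift, reduce
  I4: { [E → ; . L (], [L → . ( e] }  — shift
  I5: { [X → e E .] }  — reduce
  I6: { [L → ( . e] }  — shift
  I7: { [E → ; L . (] }  — shift
  I8: { [E → ; L ( .] }  — reduce
  I9: { [L → ( e .] }  — reduce
  I10: { [X → ( ( . (] }  — shift
  I11: { [X → ( ( ( .] }  — reduce

I3 contains reduce item [E → .] and shift item [E → . ; L (] — shift-reduce conflict.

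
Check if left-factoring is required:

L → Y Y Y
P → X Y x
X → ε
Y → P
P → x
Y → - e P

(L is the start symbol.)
Left-factoring is needed when two productions for the same non-terminal
share a common prefix on the right-hand side.

Productions for P:
  P → X Y x
  P → x
Productions for Y:
  Y → P
  Y → - e P

No common prefixes found.

Answer: No, left-factoring is not needed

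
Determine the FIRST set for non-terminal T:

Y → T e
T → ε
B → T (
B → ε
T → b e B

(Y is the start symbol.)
{ 'b', ε }

To compute FIRST(T), examine every production with T on the left-hand side, reading each right-hand side left to right until a non-nullable symbol is reached.

From T → ε:
  - ε-production, so ε ∈ FIRST(T)
From T → b e B:
  - b is a terminal: add 'b' and stop

Collecting: FIRST(T) = { 'b', ε }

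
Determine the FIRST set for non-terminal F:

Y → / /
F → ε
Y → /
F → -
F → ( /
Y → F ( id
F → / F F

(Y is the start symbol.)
To compute FIRST(F), examine every production with F on the left-hand side, reading each right-hand side left to right until a non-nullable symbol is reached.

From F → ε:
  - ε-production, so ε ∈ FIRST(F)
From F → -:
  - '-' is a terminal: add '-' and stop
From F → ( /:
  - '(' is a terminal: add '(' and stop
From F → / F F:
  - '/' is a terminal: add '/' and stop

Collecting: FIRST(F) = { '(', '-', '/', ε }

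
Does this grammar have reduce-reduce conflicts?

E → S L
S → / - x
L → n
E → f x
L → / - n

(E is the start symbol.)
No reduce-reduce conflicts

A reduce-reduce conflict occurs when an LR(0) state has two complete items [A → α .] and [B → β .] — both call for a reduction, and with no lookahead the parser cannot choose between them.

Augment with E' → E and build the canonical LR(0) collection (I0 = CLOSURE({[E' → . E]}), then GOTO on every symbol after a dot until no new states appear). It has 13 states:
  I0: { [E → . S L], [E → . f x], [E' → . E], [S → . / - x] }  — shift
  I1: { [S → / . - x] }  — shift
  I2: { [E' → E .] }  — accept
  I3: { [E → S . L], [L → . / - n], [L → . n] }  — shift
  I4: { [E → f . x] }  — shift
  I5: { [E → f x .] }  — reduce
  I6: { [L → / . - n] }  — shift
  I7: { [E → S L .] }  — reduce
  I8: { [L → n .] }  — reduce
  I9: { [L → / - . n] }  — shift
  I10: { [L → / - n .] }  — reduce
  I11: { [S → / - . x] }  — shift
  I12: { [S → / - x .] }  — reduce

No state contains more than one complete item.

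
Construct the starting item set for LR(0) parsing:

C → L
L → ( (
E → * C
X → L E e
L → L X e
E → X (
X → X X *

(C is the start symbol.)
First, augment the grammar with C' → C
I₀ = CLOSURE({ [C' → . C] }):
  [C' → . C] has the dot before C: add [C → . L]
  [C → . L] has the dot before L: add [L → . ( (], [L → . L X e]
No further items can be added.

I₀ = { [C → . L], [C' → . C], [L → . ( (], [L → . L X e] }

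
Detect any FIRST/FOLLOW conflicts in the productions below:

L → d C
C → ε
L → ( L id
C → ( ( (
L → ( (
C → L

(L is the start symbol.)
No FIRST/FOLLOW conflicts.

Nullable non-terminals: C.
FIRST sets used below: FIRST(L) = { '(', 'd' }

C: nullable alternative(s) C → ε; FOLLOW(C) = { $, 'id' }
  C → ε: FIRST \ {ε} = { } — this is the only nullable alternative, skip
  C → ( ( (: FIRST \ {ε} = { '(' } — disjoint from FOLLOW(C)
  C → L: FIRST \ {ε} = { '(', 'd' } — disjoint from FOLLOW(C)

L has no nullable alternative, so no FIRST/FOLLOW check is needed there.

No FIRST/FOLLOW conflicts found.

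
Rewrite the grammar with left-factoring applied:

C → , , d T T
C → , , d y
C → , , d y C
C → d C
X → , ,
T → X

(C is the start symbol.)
C → , , d C'
C' → T T
C' → y C''
C'' → ε
C'' → C
C → d C
X → , ,
T → X

Left-factoring transforms A → αβ₁ | αβ₂ into A → αA' and A' → β₁ | β₂
(α is the longest common prefix among the alternatives). Repeat until
no nonterminal has two alternatives with a common prefix.

Round 1: C has alternatives sharing prefix ', , d'. Introduce C': C → , , d C'
  Add: C' → T T
  Add: C' → y
  Add: C' → y C

Round 2: C' has alternatives sharing prefix 'y'. Introduce C'': C' → y C''
  Add: C'' → ε
  Add: C'' → C

No remaining common prefixes — done.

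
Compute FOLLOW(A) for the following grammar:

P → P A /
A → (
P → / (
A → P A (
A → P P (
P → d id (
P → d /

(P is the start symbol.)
To compute FOLLOW(A), find every occurrence of A on a right-hand side N → α A β: add FIRST(β) \ {ε}, and if β is empty or nullable also add FOLLOW(N). Iterate to a fixed point.

In P → P A /: A is followed by '/', add FIRST('/') \ {ε} = { '/' }
In A → P A (: A is followed by '(', add FIRST('(') \ {ε} = { '(' }

Taking the union: FOLLOW(A) = { '(', '/' }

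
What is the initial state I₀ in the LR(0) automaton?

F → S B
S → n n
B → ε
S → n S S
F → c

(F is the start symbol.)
First, augment the grammar with F' → F
I₀ = CLOSURE({ [F' → . F] }):
  [F' → . F] has the dot before F: add [F → . S B], [F → . c]
  [F → . S B] has the dot before S: add [S → . n n], [S → . n S S]
No further items can be added.

I₀ = { [F → . S B], [F → . c], [F' → . F], [S → . n S S], [S → . n n] }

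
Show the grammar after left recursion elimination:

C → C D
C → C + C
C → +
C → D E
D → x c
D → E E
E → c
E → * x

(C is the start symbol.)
C → + C'
C → D E C'
C' → D C'
C' → + C C'
C' → ε
D → x c
D → E E
E → c
E → * x

C is directly left-recursive. The standard transformation for
  A → A α₁ | ... | A α_m | β₁ | ... | β_n
is
  A  → β₁ A' | ... | β_n A'
  A' → α₁ A' | ... | α_m A' | ε

C → + becomes C → + C'
C → D E becomes C → D E C'
C → C D becomes C' → D C'
C → C + C becomes C' → + C C'
Add C' → ε

Productions for other non-terminals are unchanged:
  D → x c
  D → E E
  E → c
  E → * x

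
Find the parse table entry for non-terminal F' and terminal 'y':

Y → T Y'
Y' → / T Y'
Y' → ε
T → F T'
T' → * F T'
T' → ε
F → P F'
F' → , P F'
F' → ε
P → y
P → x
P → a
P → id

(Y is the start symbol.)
To find M[F', 'y'], we find productions for F' where 'y' is in the predict set (PREDICT(N → α) = (FIRST(α) \ {ε}) ∪ (FOLLOW(N) if α ⇒* ε)).

Relevant sets:
  FOLLOW(F') = { $, '*', '/' }

F' → , P F': PREDICT = { ',' }
F' → ε: PREDICT = { $, '*', '/' }

M[F', 'y'] is empty (no production applies)

Answer: Empty (error entry)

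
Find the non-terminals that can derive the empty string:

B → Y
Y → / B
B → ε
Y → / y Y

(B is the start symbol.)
ε-productions: B → ε
So B is immediately nullable.
No further non-terminal can be added: every production for the remaining non-terminals contains a terminal or a non-nullable non-terminal.
Nullable = { 'B' }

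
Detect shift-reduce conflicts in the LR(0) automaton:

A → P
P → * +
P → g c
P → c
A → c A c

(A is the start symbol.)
Yes — I4: [P → c .] vs [A → . c A c]

A shift-reduce conflict occurs when an LR(0) state has both:
  - a complete (reduce) item [A → α .] (dot at the end), and
  - a shift item [B → β . c γ] (dot before a terminal).

Augment with A' → A and build the canonical LR(0) collection (I0 = CLOSURE({[A' → . A]}), then GOTO on every symbol after a dot until no new states appear). It has 10 states:
  I0: { [A → . P], [A → . c A c], [A' → . A], [P → . * +], [P → . c], [P → . g c] }  — shift
  I1: { [P → * . +] }  — shift
  I2: { [A' → A .] }  — accept
  I3: { [A → P .] }  — reduce
  I4: { [A → . P], [A → . c A c], [A → c . A c], [P → . * +], [P → . c], [P → . g c], [P → c .] }  — shift, reduce
  I5: { [P → g . c] }  — shift
  I6: { [P → g c .] }  — reduce
  I7: { [A → c A . c] }  — shift
  I8: { [A → c A c .] }  — reduce
  I9: { [P → * + .] }  — reduce

I4 contains reduce item [P → c .] and shift items [A → . c A c], [P → . * +], [P → . c], [P → . g c] — shift-reduce conflict.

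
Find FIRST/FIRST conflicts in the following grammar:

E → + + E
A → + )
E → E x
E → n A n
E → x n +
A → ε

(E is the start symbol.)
A FIRST/FIRST conflict occurs when two productions N → α and N → β for the same non-terminal have FIRST(α) ∩ FIRST(β) ≠ ∅ (with ε ∈ FIRST of a nullable right-hand side, so two nullable alternatives also conflict).

FIRST sets of the non-terminals at (or reachable through a nullable prefix from) the front of some alternative:
  FIRST(E) = { '+', 'n', 'x' }

Productions for E:
  E → + + E: FIRST = { '+' }
  E → E x: FIRST = { '+', 'n', 'x' }
  E → n A n: FIRST = { 'n' }
  E → x n +: FIRST = { 'x' }
Productions for A:
  A → + ): FIRST = { '+' }
  A → ε: FIRST = { ε }

Conflict for E: E → + + E and E → E x
  Overlap: { '+' }
Conflict for E: E → E x and E → n A n
  Overlap: { 'n' }
Conflict for E: E → E x and E → x n +
  Overlap: { 'x' }

Answer: Yes. E → '+' '+' E / E → E x on { '+' }; E → E x / E → n A n on { 'n' }; E → E x / E → x n '+' on { 'x' }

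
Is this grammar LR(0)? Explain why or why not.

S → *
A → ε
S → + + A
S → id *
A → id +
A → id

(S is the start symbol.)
Augment with S' → S and build the canonical LR(0) collection (I0 = CLOSURE({[S' → . S]}), then GOTO on every symbol after a dot until no new states appear). It has 10 states:
  I0: { [S → . *], [S → . + + A], [S → . id *], [S' → . S] }  — shift
  I1: { [S → * .] }  — reduce
  I2: { [S → + . + A] }  — shift
  I3: { [S' → S .] }  — accept
  I4: { [S → id . *] }  — shift
  I5: { [S → id * .] }  — reduce
  I6: { [A → . id +], [A → . id], [A → .], [S → + + . A] }  — shift, reduce
  I7: { [S → + + A .] }  — reduce
  I8: { [A → id . +], [A → id .] }  — shift, reduce
  I9: { [A → id + .] }  — reduce

Conflict in state I6:
  Shift-reduce conflict between [A → .] and [A → . id]
So the grammar is NOT LR(0).

Answer: No. Shift-reduce conflict between [A → .] and [A → . id]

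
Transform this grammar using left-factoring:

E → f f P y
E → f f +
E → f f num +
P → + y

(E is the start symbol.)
E → f f E'
E' → P y
E' → +
E' → num +
P → + y

Left-factoring transforms A → αβ₁ | αβ₂ into A → αA' and A' → β₁ | β₂
(α is the longest common prefix among the alternatives). Repeat until
no nonterminal has two alternatives with a common prefix.

Round 1: E has alternatives sharing prefix 'f f'. Introduce E': E → f f E'
  Add: E' → P y
  Add: E' → +
  Add: E' → num +

No remaining common prefixes — done.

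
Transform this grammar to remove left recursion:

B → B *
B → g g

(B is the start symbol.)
B is directly left-recursive. The standard transformation for
  A → A α₁ | ... | A α_m | β₁ | ... | β_n
is
  A  → β₁ A' | ... | β_n A'
  A' → α₁ A' | ... | α_m A' | ε

B → g g becomes B → g g B'
B → B * becomes B' → * B'
Add B' → ε

Resulting grammar:
B → g g B'
B' → * B'
B' → ε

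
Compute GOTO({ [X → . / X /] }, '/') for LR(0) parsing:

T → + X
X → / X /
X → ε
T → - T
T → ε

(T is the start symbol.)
{ [X → . / X /], [X → .], [X → / . X /] }

GOTO(I, '/') = CLOSURE({ [A → αX.β] : [A → α.Xβ] ∈ I, X = '/' })

Items with dot before '/', with the dot advanced:
  [X → . / X /] → [X → / . X /]
Closure of the advanced items:
  [X → / . X /] has the dot before X: add [X → . / X /], [X → .]

GOTO = { [X → . / X /], [X → .], [X → / . X /] }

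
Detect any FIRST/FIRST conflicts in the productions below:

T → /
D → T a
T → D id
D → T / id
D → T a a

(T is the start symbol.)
Yes. T → '/' / T → D id on { '/' }; D → T a / D → T '/' id on { '/' }; D → T a / D → T a a on { '/' }; D → T '/' id / D → T a a on { '/' }

FIRST sets of the non-terminals at (or reachable through a nullable prefix from) the front of some alternative:
  FIRST(D) = { '/' }
  FIRST(T) = { '/' }

Productions for T:
  T → /: FIRST = { '/' }
  T → D id: FIRST = { '/' }
Productions for D:
  D → T a: FIRST = { '/' }
  D → T / id: FIRST = { '/' }
  D → T a a: FIRST = { '/' }

Conflict for T: T → / and T → D id
  Overlap: { '/' }
Conflict for D: D → T a and D → T / id
  Overlap: { '/' }
Conflict for D: D → T a and D → T a a
  Overlap: { '/' }
Conflict for D: D → T / id and D → T a a
  Overlap: { '/' }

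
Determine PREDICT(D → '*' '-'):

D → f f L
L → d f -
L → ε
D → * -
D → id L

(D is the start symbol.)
PREDICT(D → '*' '-') = (FIRST(RHS) \ {ε}) ∪ (FOLLOW(D) if ε ∈ FIRST(RHS), i.e. RHS ⇒* ε)
FIRST('*' '-') = { '*' }
ε ∉ FIRST('*' '-'), so FOLLOW(D) is not added.
PREDICT(D → '*' '-') = { '*' }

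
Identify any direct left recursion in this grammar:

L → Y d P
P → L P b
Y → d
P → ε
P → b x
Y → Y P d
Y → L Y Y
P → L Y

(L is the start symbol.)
Yes, Y is left-recursive

L → Y d P: starts with Y
P → L P b: starts with L
Y → d: starts with d
P → ε: starts with ε
P → b x: starts with b
Y → Y P d: LEFT RECURSIVE (starts with Y)
Y → L Y Y: starts with L
P → L Y: starts with L

The grammar has direct left recursion on: Y.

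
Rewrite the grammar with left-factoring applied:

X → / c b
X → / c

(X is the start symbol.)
X → / c X'
X' → b
X' → ε

Left-factoring transforms A → αβ₁ | αβ₂ into A → αA' and A' → β₁ | β₂
(α is the longest common prefix among the alternatives). Repeat until
no nonterminal has two alternatives with a common prefix.

Round 1: X has alternatives sharing prefix '/ c'. Introduce X': X → / c X'
  Add: X' → b
  Add: X' → ε

No remaining common prefixes — done.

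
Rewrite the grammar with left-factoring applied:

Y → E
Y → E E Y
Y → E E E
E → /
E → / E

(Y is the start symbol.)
Left-factoring transforms A → αβ₁ | αβ₂ into A → αA' and A' → β₁ | β₂
(α is the longest common prefix among the alternatives). Repeat until
no nonterminal has two alternatives with a common prefix.

Round 1: Y has alternatives sharing prefix 'E'. Introduce Y': Y → E Y'
  Add: Y' → ε
  Add: Y' → E Y
  Add: Y' → E E

Round 2: Y' has alternatives sharing prefix 'E'. Introduce Y'': Y' → E Y''
  Add: Y'' → Y
  Add: Y'' → E

Round 3: E has alternatives sharing prefix '/'. Introduce E': E → / E'
  Add: E' → ε
  Add: E' → E

No remaining common prefixes — done.

Resulting grammar:
Y → E Y'
Y' → ε
Y' → E Y''
Y'' → Y
Y'' → E
E → / E'
E' → ε
E' → E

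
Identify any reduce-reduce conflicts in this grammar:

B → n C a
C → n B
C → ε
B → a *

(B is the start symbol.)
No reduce-reduce conflicts

A reduce-reduce conflict occurs when an LR(0) state has two complete items [A → α .] and [B → β .] — both call for a reduction, and with no lookahead the parser cannot choose between them.

Augment with B' → B and build the canonical LR(0) collection (I0 = CLOSURE({[B' → . B]}), then GOTO on every symbol after a dot until no new states appear). It has 9 states:
  I0: { [B → . a *], [B → . n C a], [B' → . B] }  — shift
  I1: { [B' → B .] }  — accept
  I2: { [B → a . *] }  — shift
  I3: { [B → n . C a], [C → . n B], [C → .] }  — shift, reduce
  I4: { [B → n C . a] }  — shift
  I5: { [B → . a *], [B → . n C a], [C → n . B] }  — shift
  I6: { [C → n B .] }  — reduce
  I7: { [B → n C a .] }  — reduce
  I8: { [B → a * .] }  — reduce

No state contains more than one complete item.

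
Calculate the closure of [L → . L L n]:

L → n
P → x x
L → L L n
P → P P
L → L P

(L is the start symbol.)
To compute CLOSURE, for each item [A → α.Bβ] where B is a non-terminal, add [B → .γ] for all productions B → γ; repeat for the newly added items until nothing changes.

Start with: [L → . L L n]
  [L → . L L n] has the dot before L: add [L → . n], [L → . L P]
No further items can be added.

CLOSURE = { [L → . L L n], [L → . L P], [L → . n] }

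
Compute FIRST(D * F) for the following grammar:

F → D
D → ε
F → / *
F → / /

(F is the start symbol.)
{ '*' }

FIRST sets of the non-terminals involved (from the grammar, by fixed-point iteration):
  FIRST(D) = { ε }

To compute FIRST(D * F), process the symbols left to right:
Symbol D is a non-terminal. Add FIRST(D) \ {ε} = { }
D is nullable (ε ∈ FIRST(D)), continue to the next symbol.
Symbol * is a terminal. Add '*' and stop.
FIRST(D * F) = { '*' }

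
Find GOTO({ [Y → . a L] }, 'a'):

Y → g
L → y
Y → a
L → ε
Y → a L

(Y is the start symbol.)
{ [L → . y], [L → .], [Y → a . L] }

GOTO(I, 'a') = CLOSURE({ [A → αX.β] : [A → α.Xβ] ∈ I, X = 'a' })

Items with dot before 'a', with the dot advanced:
  [Y → . a L] → [Y → a . L]
Closure of the advanced items:
  [Y → a . L] has the dot before L: add [L → . y], [L → .]

GOTO = { [L → . y], [L → .], [Y → a . L] }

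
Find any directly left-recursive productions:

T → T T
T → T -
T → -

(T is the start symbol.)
Yes, T is left-recursive

Direct left recursion occurs when N → N α for some non-terminal N (the right-hand side begins with the left-hand side itself).

T → T T: LEFT RECURSIVE (starts with T)
T → T -: LEFT RECURSIVE (starts with T)
T → -: starts with '-'

The grammar has direct left recursion on: T.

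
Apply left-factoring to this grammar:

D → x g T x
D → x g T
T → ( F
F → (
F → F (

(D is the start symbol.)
D → x g T D'
D' → x
D' → ε
T → ( F
F → (
F → F (

Left-factoring transforms A → αβ₁ | αβ₂ into A → αA' and A' → β₁ | β₂
(α is the longest common prefix among the alternatives). Repeat until
no nonterminal has two alternatives with a common prefix.

Round 1: D has alternatives sharing prefix 'x g T'. Introduce D': D → x g T D'
  Add: D' → x
  Add: D' → ε

No remaining common prefixes — done.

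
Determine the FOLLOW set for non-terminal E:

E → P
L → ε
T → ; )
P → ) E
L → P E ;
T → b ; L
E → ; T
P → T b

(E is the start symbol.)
E is the start symbol, so $ ∈ FOLLOW(E).
In P → ) E: E is at the end, add FOLLOW(P)
In L → P E ;: E is followed by ';', add FIRST(';') \ {ε} = { ';' }

The FOLLOW sets referred to above (computed the same way, to a fixed point):
  FOLLOW(P) = { $, ')', ';', 'b' }

Taking the union: FOLLOW(E) = { $, ')', ';', 'b' }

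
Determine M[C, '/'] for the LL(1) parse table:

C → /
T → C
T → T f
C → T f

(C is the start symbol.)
To find M[C, '/'], we find productions for C where '/' is in the predict set (PREDICT(N → α) = (FIRST(α) \ {ε}) ∪ (FOLLOW(N) if α ⇒* ε)).

Relevant sets:
  FIRST(T) = { '/' }

C → /: PREDICT = { '/' }
  '/' is in predict set, so this production goes in M[C, '/']
C → T f: PREDICT = { '/' }
  '/' is in predict set, so this production goes in M[C, '/']

M[C, '/'] = C → /, C → T f  (a multiply-defined cell — the grammar is not LL(1))

Answer: C → /, C → T f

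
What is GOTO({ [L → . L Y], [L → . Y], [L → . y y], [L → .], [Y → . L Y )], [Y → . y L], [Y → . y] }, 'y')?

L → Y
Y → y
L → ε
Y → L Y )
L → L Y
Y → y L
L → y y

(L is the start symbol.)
{ [L → . L Y], [L → . Y], [L → . y y], [L → .], [L → y . y], [Y → . L Y )], [Y → . y L], [Y → . y], [Y → y . L], [Y → y .] }

GOTO(I, 'y') = CLOSURE({ [A → αX.β] : [A → α.Xβ] ∈ I, X = 'y' })

Items with dot before 'y', with the dot advanced:
  [L → . y y] → [L → y . y]
  [Y → . y] → [Y → y .]
  [Y → . y L] → [Y → y . L]
Closure of the advanced items:
  [Y → y . L] has the dot before L: add [L → . Y], [L → .], [L → . L Y], [L → . y y]
  [L → . Y] has the dot before Y: add [Y → . y], [Y → . L Y )], [Y → . y L]

GOTO = { [L → . L Y], [L → . Y], [L → . y y], [L → .], [L → y . y], [Y → . L Y )], [Y → . y L], [Y → . y], [Y → y . L], [Y → y .] }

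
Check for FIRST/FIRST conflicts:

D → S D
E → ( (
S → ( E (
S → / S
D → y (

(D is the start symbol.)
A FIRST/FIRST conflict occurs when two productions N → α and N → β for the same non-terminal have FIRST(α) ∩ FIRST(β) ≠ ∅ (with ε ∈ FIRST of a nullable right-hand side, so two nullable alternatives also conflict).

FIRST sets of the non-terminals at (or reachable through a nullable prefix from) the front of some alternative:
  FIRST(S) = { '(', '/' }

Productions for D:
  D → S D: FIRST = { '(', '/' }
  D → y (: FIRST = { 'y' }
Productions for S:
  S → ( E (: FIRST = { '(' }
  S → / S: FIRST = { '/' }
E has only one production, so no FIRST/FIRST conflict is possible there.

All alternatives of each non-terminal have pairwise disjoint FIRST sets.

Answer: No FIRST/FIRST conflicts.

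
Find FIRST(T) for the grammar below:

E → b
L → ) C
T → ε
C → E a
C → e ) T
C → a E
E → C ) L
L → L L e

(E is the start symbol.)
{ ε }

To compute FIRST(T), examine every production with T on the left-hand side, reading each right-hand side left to right until a non-nullable symbol is reached.

From T → ε:
  - ε-production, so ε ∈ FIRST(T)

Collecting: FIRST(T) = { ε }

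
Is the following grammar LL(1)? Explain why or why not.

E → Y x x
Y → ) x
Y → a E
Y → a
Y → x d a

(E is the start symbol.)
For Y:
  PREDICT(Y → ')' x) = { ')' }
  PREDICT(Y → a E) = { 'a' }
  PREDICT(Y → a) = { 'a' }
  PREDICT(Y → x d a) = { 'x' }
E has a single production, so nothing to check there.

Conflict found: Predict set conflict for Y: { 'a' }
The grammar is NOT LL(1).

Answer: No. Predict set conflict for Y: { 'a' }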